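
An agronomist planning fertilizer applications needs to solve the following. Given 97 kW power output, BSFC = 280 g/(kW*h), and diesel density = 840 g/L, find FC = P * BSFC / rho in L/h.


FC = P * BSFC / rho_fuel
   = 97 * 280 / 840
   = 27160 / 840
   = 32.33 L/h


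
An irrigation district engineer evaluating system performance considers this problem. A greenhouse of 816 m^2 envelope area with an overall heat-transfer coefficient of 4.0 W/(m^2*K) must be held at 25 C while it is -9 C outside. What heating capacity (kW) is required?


dT = 25 - (-9) = 34 K
Q = U * A * dT
  = 4.0 * 816 * 34
  = 110976 W = 110.98 kW


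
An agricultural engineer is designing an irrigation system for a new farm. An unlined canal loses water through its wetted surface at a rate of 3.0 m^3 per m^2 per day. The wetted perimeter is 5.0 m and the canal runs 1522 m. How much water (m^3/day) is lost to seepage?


S = C * P * L
  = 3.0 * 5.0 * 1522
  = 22830 m^3/day


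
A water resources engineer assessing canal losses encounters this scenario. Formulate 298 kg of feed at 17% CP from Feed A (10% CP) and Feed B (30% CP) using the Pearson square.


parts_A = CP_b - target = 30 - 17 = 13
parts_B = target - CP_a = 17 - 10 = 7
total_parts = 13 + 7 = 20
Feed A = 298 * 13 / 20 = 193.70 kg
Feed B = 298 * 7 / 20 = 104.30 kg

193.70 kg


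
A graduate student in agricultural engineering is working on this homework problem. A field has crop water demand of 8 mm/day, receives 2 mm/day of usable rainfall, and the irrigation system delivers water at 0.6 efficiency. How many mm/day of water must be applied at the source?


IWR = (ETc - Pe) / Ea
    = (8 - 2) / 0.6
    = 6 / 0.6
    = 10 mm/day


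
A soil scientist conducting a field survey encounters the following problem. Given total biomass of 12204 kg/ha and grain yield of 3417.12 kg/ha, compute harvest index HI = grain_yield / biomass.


HI = grain_yield / biomass
   = 3417.12 / 12204
   = 0.28


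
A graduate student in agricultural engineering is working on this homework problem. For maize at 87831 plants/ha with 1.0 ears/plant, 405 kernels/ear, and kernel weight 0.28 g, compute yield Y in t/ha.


Y = density * ears * kernels * kw
  = 87831 * 1.0 * 405 * 0.28 g/ha
  = 9960035.40 g/ha
  = 9960.04 kg/ha = 9.96 t/ha


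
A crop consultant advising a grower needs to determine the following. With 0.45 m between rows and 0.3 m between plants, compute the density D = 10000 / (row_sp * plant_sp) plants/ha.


D = 10000 / (row_sp * plant_sp)
  = 10000 / (0.45 * 0.3)
  = 10000 / 0.1350
  = 74074.07 plants/ha


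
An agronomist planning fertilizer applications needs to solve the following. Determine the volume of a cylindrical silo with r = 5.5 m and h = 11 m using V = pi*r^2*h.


V = pi * r^2 * h
  = pi * 5.5^2 * 11
  = pi * 30.25 * 11
  = 1045.36 m^3


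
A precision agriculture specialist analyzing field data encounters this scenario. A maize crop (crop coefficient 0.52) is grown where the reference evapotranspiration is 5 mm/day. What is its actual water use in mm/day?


ETc = Kc * ET0
    = 0.52 * 5
    = 2.60 mm/day


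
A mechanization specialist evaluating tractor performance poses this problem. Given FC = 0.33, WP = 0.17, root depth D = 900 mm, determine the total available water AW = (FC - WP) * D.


AW = (FC - WP) * D
   = (0.33 - 0.17) * 900
   = 0.16 * 900
   = 144 mm


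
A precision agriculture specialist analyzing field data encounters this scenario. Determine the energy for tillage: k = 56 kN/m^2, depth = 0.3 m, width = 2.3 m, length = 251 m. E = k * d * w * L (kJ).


E = k * d * w * L
  = 56 * 0.3 * 2.3 * 251
  = 9698.64 kJ


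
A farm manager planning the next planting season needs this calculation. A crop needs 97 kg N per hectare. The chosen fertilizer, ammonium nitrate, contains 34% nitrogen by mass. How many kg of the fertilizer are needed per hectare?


Rate = N_required / (N_content / 100)
     = 97 / (34 / 100)
     = 97 / 0.34
     = 285.29 kg/ha


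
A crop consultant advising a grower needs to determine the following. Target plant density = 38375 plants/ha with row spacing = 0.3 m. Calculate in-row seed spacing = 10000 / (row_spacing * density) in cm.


spacing = 10000 / (row_sp * density)
        = 10000 / (0.3 * 38375)
        = 10000 / 11512.50
        = 0.86862 m = 86.86 cm


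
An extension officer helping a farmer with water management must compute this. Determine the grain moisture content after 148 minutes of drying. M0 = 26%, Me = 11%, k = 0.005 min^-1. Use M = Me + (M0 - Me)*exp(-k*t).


M = Me + (M0 - Me) * e^(-k*t)
  = 11 + (26 - 11) * e^(-0.005*148)
  = 11 + 15 * e^(-0.740)
  = 11 + 15 * 0.47711
  = 11 + 7.1567
  = 18.16%


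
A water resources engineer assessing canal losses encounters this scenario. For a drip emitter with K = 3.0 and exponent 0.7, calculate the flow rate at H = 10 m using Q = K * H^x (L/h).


Q = K * H^x
  = 3.0 * 10^0.7
  = 3.0 * 5.0119
  = 15.04 L/h


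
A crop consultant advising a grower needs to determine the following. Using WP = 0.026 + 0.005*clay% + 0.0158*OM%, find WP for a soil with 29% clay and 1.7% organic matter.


WP = 0.026 + 0.005*29 + 0.0158*1.7
   = 0.026 + 0.1450 + 0.0269
   = 0.1979


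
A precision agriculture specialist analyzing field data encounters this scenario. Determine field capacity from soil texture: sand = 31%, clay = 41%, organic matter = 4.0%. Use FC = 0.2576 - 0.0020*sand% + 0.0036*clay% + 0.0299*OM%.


FC = 0.2576 - 0.0020*31 + 0.0036*41 + 0.0299*4.0
   = 0.2576 - 0.0620 + 0.1476 + 0.1196
   = 0.4628


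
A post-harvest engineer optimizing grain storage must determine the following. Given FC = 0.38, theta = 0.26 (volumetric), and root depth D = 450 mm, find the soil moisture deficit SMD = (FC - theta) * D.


SMD = (FC - theta) * D
    = (0.38 - 0.26) * 450
    = 0.120 * 450
    = 54 mm


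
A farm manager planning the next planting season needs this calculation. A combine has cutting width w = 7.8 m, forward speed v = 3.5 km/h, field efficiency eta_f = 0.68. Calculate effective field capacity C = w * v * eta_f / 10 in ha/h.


C = w * v * eta_f / 10
  = 7.8 * 3.5 * 0.68 / 10
  = 18.56 / 10
  = 1.86 ha/h


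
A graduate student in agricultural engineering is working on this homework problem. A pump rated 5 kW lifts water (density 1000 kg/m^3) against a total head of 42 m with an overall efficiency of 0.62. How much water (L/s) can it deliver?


Q = (P * 1000 * eta) / (rho * g * H)
  = (5 * 1000 * 0.62) / (1000 * 9.81 * 42)
  = 3100 / 412020
  = 0.00752 m^3/s = 7.52 L/s


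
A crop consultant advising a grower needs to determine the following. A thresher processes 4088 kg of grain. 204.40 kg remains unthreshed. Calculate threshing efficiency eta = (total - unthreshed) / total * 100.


eta = (total - unthreshed) / total * 100
    = (4088 - 204.40) / 4088 * 100
    = 3883.60 / 4088 * 100
    = 95%


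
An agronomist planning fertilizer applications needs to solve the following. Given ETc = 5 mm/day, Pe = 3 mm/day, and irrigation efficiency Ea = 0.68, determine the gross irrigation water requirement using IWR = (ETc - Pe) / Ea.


IWR = (ETc - Pe) / Ea
    = (5 - 3) / 0.68
    = 2 / 0.68
    = 2.94 mm/day


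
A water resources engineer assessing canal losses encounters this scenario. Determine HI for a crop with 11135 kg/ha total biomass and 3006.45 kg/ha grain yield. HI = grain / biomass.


HI = grain_yield / biomass
   = 3006.45 / 11135
   = 0.27


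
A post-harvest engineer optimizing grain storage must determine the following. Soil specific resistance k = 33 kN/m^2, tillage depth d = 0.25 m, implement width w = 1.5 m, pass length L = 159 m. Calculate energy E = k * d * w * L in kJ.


E = k * d * w * L
  = 33 * 0.25 * 1.5 * 159
  = 1967.63 kJ


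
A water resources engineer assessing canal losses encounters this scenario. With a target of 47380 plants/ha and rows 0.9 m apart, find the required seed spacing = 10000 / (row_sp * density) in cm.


spacing = 10000 / (row_sp * density)
        = 10000 / (0.9 * 47380)
        = 10000 / 42642
        = 0.23451 m = 23.45 cm


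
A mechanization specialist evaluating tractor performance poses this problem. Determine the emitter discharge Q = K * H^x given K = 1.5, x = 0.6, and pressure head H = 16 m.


Q = K * H^x
  = 1.5 * 16^0.6
  = 1.5 * 5.2780
  = 7.92 L/h


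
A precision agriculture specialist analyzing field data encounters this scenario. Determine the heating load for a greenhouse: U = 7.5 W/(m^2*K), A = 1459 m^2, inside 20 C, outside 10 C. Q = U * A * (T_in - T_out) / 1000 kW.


dT = 20 - (10) = 10 K
Q = U * A * dT
  = 7.5 * 1459 * 10
  = 109425 W = 109.43 kW


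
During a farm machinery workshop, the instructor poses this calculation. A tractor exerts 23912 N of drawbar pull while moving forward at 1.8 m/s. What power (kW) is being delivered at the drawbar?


P = F * v / 1000
  = 23912 * 1.8 / 1000
  = 43041.60 / 1000
  = 43.04 kW


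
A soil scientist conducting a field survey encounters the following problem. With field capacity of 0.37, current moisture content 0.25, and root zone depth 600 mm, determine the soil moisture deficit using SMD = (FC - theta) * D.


SMD = (FC - theta) * D
    = (0.37 - 0.25) * 600
    = 0.120 * 600
    = 72 mm


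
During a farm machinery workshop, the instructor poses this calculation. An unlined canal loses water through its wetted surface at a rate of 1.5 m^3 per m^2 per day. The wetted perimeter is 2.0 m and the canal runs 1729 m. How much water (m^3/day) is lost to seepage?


S = C * P * L
  = 1.5 * 2.0 * 1729
  = 5187 m^3/day


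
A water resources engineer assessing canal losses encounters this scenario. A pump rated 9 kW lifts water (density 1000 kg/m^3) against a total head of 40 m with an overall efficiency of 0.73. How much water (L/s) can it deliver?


Q = (P * 1000 * eta) / (rho * g * H)
  = (9 * 1000 * 0.73) / (1000 * 9.81 * 40)
  = 6570 / 392400
  = 0.01674 m^3/s = 16.74 L/s


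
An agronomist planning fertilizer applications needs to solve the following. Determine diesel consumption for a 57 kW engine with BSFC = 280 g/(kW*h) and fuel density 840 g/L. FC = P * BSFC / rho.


FC = P * BSFC / rho_fuel
   = 57 * 280 / 840
   = 15960 / 840
   = 19 L/h


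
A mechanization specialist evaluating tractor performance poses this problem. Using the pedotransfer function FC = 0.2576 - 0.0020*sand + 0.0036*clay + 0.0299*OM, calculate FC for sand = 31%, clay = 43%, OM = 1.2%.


FC = 0.2576 - 0.0020*31 + 0.0036*43 + 0.0299*1.2
   = 0.2576 - 0.0620 + 0.1548 + 0.0359
   = 0.3863


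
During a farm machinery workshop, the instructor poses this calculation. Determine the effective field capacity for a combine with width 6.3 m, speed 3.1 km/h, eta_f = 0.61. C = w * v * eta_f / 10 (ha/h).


C = w * v * eta_f / 10
  = 6.3 * 3.1 * 0.61 / 10
  = 11.91 / 10
  = 1.19 ha/h


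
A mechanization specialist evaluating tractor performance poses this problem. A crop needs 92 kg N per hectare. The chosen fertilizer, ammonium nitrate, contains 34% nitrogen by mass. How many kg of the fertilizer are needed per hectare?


Rate = N_required / (N_content / 100)
     = 92 / (34 / 100)
     = 92 / 0.34
     = 270.59 kg/ha


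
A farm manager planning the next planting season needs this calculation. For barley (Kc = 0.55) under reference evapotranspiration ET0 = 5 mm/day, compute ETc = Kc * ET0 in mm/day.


ETc = Kc * ET0
    = 0.55 * 5
    = 2.75 mm/day


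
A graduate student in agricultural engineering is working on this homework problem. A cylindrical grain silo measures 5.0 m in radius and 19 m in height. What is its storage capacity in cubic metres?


V = pi * r^2 * h
  = pi * 5.0^2 * 19
  = pi * 25 * 19
  = 1492.26 m^3


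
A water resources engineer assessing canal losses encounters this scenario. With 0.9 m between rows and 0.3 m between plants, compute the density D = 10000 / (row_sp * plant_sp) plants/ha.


D = 10000 / (row_sp * plant_sp)
  = 10000 / (0.9 * 0.3)
  = 10000 / 0.2700
  = 37037.04 plants/ha


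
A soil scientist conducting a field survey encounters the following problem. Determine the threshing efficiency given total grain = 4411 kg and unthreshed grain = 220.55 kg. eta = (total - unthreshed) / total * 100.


eta = (total - unthreshed) / total * 100
    = (4411 - 220.55) / 4411 * 100
    = 4190.45 / 4411 * 100
    = 95%


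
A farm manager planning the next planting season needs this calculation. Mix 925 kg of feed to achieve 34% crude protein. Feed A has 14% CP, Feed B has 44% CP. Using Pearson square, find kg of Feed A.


parts_A = CP_b - target = 44 - 34 = 10
parts_B = target - CP_a = 34 - 14 = 20
total_parts = 10 + 20 = 30
Feed A = 925 * 10 / 30 = 308.33 kg
Feed B = 925 * 20 / 30 = 616.67 kg

308.33 kg


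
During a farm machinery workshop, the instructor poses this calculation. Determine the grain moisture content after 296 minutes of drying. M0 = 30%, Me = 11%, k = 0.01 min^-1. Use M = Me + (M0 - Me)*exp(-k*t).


M = Me + (M0 - Me) * e^(-k*t)
  = 11 + (30 - 11) * e^(-0.01*296)
  = 11 + 19 * e^(-2.960)
  = 11 + 19 * 0.05182
  = 11 + 0.9846
  = 11.98%


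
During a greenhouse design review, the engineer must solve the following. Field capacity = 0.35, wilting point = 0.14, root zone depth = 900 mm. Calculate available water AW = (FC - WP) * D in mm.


AW = (FC - WP) * D
   = (0.35 - 0.14) * 900
   = 0.21 * 900
   = 189 mm


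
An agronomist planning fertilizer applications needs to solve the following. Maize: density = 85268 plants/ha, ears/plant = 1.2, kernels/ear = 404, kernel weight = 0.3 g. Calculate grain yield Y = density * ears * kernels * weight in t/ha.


Y = density * ears * kernels * kw
  = 85268 * 1.2 * 404 * 0.3 g/ha
  = 12401377.92 g/ha
  = 12401.38 kg/ha = 12.40 t/ha


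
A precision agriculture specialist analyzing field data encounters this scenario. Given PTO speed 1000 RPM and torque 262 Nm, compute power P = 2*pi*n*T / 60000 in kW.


P = 2*pi*n*T / 60000
  = 2*pi * 1000 * 262 / 60000
  = 1646194.55 / 60000
  = 27.44 kW


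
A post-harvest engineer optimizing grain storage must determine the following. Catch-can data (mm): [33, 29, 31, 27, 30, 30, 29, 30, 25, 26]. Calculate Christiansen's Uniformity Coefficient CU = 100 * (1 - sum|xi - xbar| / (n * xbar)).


xbar = 290 / 10 = 29
sum|xi - xbar| = 18
CU = 100 * (1 - 18 / (10 * 29))
   = 100 * (1 - 0.0621)
   = 93.79%


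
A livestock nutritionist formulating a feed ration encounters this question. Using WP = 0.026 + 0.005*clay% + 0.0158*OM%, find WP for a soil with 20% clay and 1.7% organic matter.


WP = 0.026 + 0.005*20 + 0.0158*1.7
   = 0.026 + 0.1000 + 0.0269
   = 0.1529


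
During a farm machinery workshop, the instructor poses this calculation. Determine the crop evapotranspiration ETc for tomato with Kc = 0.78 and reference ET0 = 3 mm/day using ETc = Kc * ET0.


ETc = Kc * ET0
    = 0.78 * 3
    = 2.34 mm/day


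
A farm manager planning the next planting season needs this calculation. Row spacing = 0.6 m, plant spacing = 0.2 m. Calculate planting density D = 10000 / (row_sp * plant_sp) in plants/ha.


D = 10000 / (row_sp * plant_sp)
  = 10000 / (0.6 * 0.2)
  = 10000 / 0.1200
  = 83333.33 plants/ha


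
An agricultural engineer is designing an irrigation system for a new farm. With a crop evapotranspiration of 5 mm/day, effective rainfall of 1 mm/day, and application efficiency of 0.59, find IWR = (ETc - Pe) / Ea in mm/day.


IWR = (ETc - Pe) / Ea
    = (5 - 1) / 0.59
    = 4 / 0.59
    = 6.78 mm/day


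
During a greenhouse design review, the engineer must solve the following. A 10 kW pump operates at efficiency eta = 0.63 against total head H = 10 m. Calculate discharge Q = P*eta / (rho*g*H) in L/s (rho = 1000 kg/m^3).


Q = (P * 1000 * eta) / (rho * g * H)
  = (10 * 1000 * 0.63) / (1000 * 9.81 * 10)
  = 6300 / 98100
  = 0.06422 m^3/s = 64.22 L/s


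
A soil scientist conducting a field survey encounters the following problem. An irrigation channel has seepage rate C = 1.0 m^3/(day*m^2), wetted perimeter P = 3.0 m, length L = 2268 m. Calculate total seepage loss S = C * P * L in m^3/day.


S = C * P * L
  = 1.0 * 3.0 * 2268
  = 6804 m^3/day


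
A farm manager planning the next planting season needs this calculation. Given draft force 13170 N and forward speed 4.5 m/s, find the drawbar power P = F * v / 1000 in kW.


P = F * v / 1000
  = 13170 * 4.5 / 1000
  = 59265 / 1000
  = 59.27 kW


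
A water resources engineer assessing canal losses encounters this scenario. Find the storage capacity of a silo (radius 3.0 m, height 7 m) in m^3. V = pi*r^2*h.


V = pi * r^2 * h
  = pi * 3.0^2 * 7
  = pi * 9 * 7
  = 197.92 m^3


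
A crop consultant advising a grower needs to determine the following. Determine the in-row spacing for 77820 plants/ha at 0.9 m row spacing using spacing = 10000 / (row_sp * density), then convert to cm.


spacing = 10000 / (row_sp * density)
        = 10000 / (0.9 * 77820)
        = 10000 / 70038
        = 0.14278 m = 14.28 cm


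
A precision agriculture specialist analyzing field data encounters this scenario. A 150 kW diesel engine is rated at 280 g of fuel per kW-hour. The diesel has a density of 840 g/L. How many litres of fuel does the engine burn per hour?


FC = P * BSFC / rho_fuel
   = 150 * 280 / 840
   = 42000 / 840
   = 50 L/h


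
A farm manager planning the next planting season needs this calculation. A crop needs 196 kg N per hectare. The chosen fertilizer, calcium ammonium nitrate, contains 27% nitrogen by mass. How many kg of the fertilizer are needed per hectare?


Rate = N_required / (N_content / 100)
     = 196 / (27 / 100)
     = 196 / 0.27
     = 725.93 kg/ha


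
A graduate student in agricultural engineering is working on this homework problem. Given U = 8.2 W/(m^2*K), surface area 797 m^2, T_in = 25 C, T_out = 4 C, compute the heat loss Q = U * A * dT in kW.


dT = 25 - (4) = 21 K
Q = U * A * dT
  = 8.2 * 797 * 21
  = 137243.40 W = 137.24 kW


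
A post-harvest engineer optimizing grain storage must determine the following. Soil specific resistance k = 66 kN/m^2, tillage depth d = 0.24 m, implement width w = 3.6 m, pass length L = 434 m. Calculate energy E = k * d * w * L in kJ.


E = k * d * w * L
  = 66 * 0.24 * 3.6 * 434
  = 24748.42 kJ


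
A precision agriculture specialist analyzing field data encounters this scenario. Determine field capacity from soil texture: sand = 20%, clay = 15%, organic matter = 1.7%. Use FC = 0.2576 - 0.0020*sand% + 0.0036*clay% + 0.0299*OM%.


FC = 0.2576 - 0.0020*20 + 0.0036*15 + 0.0299*1.7
   = 0.2576 - 0.0400 + 0.0540 + 0.0508
   = 0.3224


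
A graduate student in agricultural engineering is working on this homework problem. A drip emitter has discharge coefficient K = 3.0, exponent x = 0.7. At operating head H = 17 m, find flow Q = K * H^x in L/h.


Q = K * H^x
  = 3.0 * 17^0.7
  = 3.0 * 7.2663
  = 21.80 L/h


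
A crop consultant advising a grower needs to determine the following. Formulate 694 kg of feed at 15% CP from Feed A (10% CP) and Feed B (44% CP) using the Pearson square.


parts_A = CP_b - target = 44 - 15 = 29
parts_B = target - CP_a = 15 - 10 = 5
total_parts = 29 + 5 = 34
Feed A = 694 * 29 / 34 = 591.94 kg
Feed B = 694 * 5 / 34 = 102.06 kg

591.94 kg


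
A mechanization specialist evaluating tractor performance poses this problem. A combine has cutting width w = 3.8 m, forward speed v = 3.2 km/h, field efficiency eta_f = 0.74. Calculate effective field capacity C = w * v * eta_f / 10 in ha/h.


C = w * v * eta_f / 10
  = 3.8 * 3.2 * 0.74 / 10
  = 9.00 / 10
  = 0.90 ha/h


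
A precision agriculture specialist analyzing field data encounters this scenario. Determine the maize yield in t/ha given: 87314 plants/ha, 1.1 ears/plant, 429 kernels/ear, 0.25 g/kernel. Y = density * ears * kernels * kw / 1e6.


Y = density * ears * kernels * kw
  = 87314 * 1.1 * 429 * 0.25 g/ha
  = 10300869.15 g/ha
  = 10300.87 kg/ha = 10.30 t/ha


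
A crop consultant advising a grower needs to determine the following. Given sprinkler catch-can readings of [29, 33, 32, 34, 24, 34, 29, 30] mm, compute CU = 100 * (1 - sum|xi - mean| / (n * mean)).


xbar = 245 / 8 = 30.625
sum|xi - xbar| = 21
CU = 100 * (1 - 21 / (8 * 30.625))
   = 100 * (1 - 0.0857)
   = 91.43%


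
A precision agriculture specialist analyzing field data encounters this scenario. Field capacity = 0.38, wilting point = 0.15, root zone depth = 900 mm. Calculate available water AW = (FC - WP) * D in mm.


AW = (FC - WP) * D
   = (0.38 - 0.15) * 900
   = 0.23 * 900
   = 207 mm


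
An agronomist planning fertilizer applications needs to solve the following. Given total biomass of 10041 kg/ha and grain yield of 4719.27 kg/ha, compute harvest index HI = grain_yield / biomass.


HI = grain_yield / biomass
   = 4719.27 / 10041
   = 0.47


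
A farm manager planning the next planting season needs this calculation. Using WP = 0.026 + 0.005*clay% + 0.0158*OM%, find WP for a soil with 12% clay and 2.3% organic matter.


WP = 0.026 + 0.005*12 + 0.0158*2.3
   = 0.026 + 0.0600 + 0.0363
   = 0.1223


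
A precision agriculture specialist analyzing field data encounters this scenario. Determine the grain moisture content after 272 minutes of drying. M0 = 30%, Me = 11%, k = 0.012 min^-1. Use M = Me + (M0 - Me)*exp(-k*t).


M = Me + (M0 - Me) * e^(-k*t)
  = 11 + (30 - 11) * e^(-0.012*272)
  = 11 + 19 * e^(-3.264)
  = 11 + 19 * 0.03824
  = 11 + 0.7265
  = 11.73%


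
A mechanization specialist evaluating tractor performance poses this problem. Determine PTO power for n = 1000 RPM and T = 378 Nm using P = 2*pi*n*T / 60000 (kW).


P = 2*pi*n*T / 60000
  = 2*pi * 1000 * 378 / 60000
  = 2375044.05 / 60000
  = 39.58 kW


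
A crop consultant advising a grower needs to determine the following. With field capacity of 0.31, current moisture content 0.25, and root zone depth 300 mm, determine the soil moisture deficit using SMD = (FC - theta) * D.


SMD = (FC - theta) * D
    = (0.31 - 0.25) * 300
    = 0.060 * 300
    = 18 mm


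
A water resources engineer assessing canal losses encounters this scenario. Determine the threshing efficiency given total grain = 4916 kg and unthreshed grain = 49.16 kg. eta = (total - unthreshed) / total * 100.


eta = (total - unthreshed) / total * 100
    = (4916 - 49.16) / 4916 * 100
    = 4866.84 / 4916 * 100
    = 99%


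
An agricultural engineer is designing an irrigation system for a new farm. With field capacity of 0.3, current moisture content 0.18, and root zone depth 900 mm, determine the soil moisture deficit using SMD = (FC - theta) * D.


SMD = (FC - theta) * D
    = (0.3 - 0.18) * 900
    = 0.120 * 900
    = 108 mm


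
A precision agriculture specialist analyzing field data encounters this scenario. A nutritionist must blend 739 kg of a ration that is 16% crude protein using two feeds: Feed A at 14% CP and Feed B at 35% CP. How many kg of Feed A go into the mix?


parts_A = CP_b - target = 35 - 16 = 19
parts_B = target - CP_a = 16 - 14 = 2
total_parts = 19 + 2 = 21
Feed A = 739 * 19 / 21 = 668.62 kg
Feed B = 739 * 2 / 21 = 70.38 kg

668.62 kg


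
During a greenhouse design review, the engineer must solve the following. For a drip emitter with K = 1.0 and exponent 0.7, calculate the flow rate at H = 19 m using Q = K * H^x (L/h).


Q = K * H^x
  = 1.0 * 19^0.7
  = 1.0 * 7.8547
  = 7.85 L/h


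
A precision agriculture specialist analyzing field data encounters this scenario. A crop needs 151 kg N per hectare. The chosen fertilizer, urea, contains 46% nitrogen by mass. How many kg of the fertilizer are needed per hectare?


Rate = N_required / (N_content / 100)
     = 151 / (46 / 100)
     = 151 / 0.46
     = 328.26 kg/ha


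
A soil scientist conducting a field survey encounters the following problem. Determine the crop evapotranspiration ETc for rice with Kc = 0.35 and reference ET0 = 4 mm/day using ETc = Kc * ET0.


ETc = Kc * ET0
    = 0.35 * 4
    = 1.40 mm/day


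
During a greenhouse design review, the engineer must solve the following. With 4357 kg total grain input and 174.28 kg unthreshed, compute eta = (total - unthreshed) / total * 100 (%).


eta = (total - unthreshed) / total * 100
    = (4357 - 174.28) / 4357 * 100
    = 4182.72 / 4357 * 100
    = 96%


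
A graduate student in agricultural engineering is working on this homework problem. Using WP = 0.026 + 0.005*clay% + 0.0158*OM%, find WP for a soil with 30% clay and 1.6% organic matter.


WP = 0.026 + 0.005*30 + 0.0158*1.6
   = 0.026 + 0.1500 + 0.0253
   = 0.2013


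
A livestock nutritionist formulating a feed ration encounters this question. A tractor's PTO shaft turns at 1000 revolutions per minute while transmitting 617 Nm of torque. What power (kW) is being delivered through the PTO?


P = 2*pi*n*T / 60000
  = 2*pi * 1000 * 617 / 60000
  = 3876725.33 / 60000
  = 64.61 kW


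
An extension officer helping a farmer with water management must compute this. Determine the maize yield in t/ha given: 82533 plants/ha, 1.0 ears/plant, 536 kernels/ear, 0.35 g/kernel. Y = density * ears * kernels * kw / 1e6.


Y = density * ears * kernels * kw
  = 82533 * 1.0 * 536 * 0.35 g/ha
  = 15483190.80 g/ha
  = 15483.19 kg/ha = 15.48 t/ha


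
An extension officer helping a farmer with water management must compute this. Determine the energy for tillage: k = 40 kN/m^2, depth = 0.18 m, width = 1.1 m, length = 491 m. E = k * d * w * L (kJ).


E = k * d * w * L
  = 40 * 0.18 * 1.1 * 491
  = 3888.72 kJ


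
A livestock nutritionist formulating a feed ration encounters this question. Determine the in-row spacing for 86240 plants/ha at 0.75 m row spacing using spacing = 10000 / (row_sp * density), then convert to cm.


spacing = 10000 / (row_sp * density)
        = 10000 / (0.75 * 86240)
        = 10000 / 64680
        = 0.15461 m = 15.46 cm


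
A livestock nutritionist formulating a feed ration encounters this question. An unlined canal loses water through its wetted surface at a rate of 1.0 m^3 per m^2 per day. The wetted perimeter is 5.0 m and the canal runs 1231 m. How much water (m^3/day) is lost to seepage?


S = C * P * L
  = 1.0 * 5.0 * 1231
  = 6155 m^3/day


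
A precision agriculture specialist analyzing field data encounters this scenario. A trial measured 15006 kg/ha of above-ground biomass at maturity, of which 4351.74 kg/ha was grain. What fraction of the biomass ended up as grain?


HI = grain_yield / biomass
   = 4351.74 / 15006
   = 0.29


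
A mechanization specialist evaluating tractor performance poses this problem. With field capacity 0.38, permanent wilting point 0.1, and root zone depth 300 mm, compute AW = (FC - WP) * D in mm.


AW = (FC - WP) * D
   = (0.38 - 0.1) * 300
   = 0.28 * 300
   = 84 mm


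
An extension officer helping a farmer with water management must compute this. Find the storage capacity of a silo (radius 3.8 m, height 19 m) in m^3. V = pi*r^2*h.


V = pi * r^2 * h
  = pi * 3.8^2 * 19
  = pi * 14.44 * 19
  = 861.93 m^3


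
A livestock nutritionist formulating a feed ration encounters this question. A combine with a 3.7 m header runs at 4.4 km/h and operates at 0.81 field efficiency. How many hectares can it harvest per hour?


C = w * v * eta_f / 10
  = 3.7 * 4.4 * 0.81 / 10
  = 13.19 / 10
  = 1.32 ha/h


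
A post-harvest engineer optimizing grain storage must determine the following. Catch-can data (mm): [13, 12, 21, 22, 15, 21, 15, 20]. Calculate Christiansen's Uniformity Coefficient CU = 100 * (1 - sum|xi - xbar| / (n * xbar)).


xbar = 139 / 8 = 17.375
sum|xi - xbar| = 29
CU = 100 * (1 - 29 / (8 * 17.375))
   = 100 * (1 - 0.2086)
   = 79.14%


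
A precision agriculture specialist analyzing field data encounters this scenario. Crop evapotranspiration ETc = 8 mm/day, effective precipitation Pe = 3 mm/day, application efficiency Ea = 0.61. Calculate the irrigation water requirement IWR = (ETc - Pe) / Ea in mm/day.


IWR = (ETc - Pe) / Ea
    = (8 - 3) / 0.61
    = 5 / 0.61
    = 8.20 mm/day


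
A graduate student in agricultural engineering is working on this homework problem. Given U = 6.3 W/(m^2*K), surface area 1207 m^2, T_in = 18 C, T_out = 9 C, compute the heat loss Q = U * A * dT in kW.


dT = 18 - (9) = 9 K
Q = U * A * dT
  = 6.3 * 1207 * 9
  = 68436.90 W = 68.44 kW


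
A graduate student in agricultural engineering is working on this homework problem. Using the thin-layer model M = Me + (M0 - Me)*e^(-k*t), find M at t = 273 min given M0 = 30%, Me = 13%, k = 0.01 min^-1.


M = Me + (M0 - Me) * e^(-k*t)
  = 13 + (30 - 13) * e^(-0.01*273)
  = 13 + 17 * e^(-2.730)
  = 13 + 17 * 0.06522
  = 13 + 1.1087
  = 14.11%


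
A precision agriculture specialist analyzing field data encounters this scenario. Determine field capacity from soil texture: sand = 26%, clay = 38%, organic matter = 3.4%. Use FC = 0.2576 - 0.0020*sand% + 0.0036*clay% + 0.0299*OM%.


FC = 0.2576 - 0.0020*26 + 0.0036*38 + 0.0299*3.4
   = 0.2576 - 0.0520 + 0.1368 + 0.1017
   = 0.4441


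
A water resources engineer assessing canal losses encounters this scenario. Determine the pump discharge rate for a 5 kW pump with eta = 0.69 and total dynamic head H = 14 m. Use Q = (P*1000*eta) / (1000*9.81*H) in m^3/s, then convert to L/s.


Q = (P * 1000 * eta) / (rho * g * H)
  = (5 * 1000 * 0.69) / (1000 * 9.81 * 14)
  = 3450 / 137340
  = 0.02512 m^3/s = 25.12 L/s


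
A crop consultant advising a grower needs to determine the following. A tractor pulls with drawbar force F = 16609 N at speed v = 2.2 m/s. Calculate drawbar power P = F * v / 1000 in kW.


P = F * v / 1000
  = 16609 * 2.2 / 1000
  = 36539.80 / 1000
  = 36.54 kW


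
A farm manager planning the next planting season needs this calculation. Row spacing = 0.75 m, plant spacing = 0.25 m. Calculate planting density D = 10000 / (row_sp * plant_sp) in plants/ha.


D = 10000 / (row_sp * plant_sp)
  = 10000 / (0.75 * 0.25)
  = 10000 / 0.1875
  = 53333.33 plants/ha


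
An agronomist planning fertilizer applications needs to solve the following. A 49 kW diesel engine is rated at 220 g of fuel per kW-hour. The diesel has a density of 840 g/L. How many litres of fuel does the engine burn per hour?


FC = P * BSFC / rho_fuel
   = 49 * 220 / 840
   = 10780 / 840
   = 12.83 L/h


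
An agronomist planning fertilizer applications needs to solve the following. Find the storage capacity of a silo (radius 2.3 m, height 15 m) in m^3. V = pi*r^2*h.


V = pi * r^2 * h
  = pi * 2.3^2 * 15
  = pi * 5.29 * 15
  = 249.29 m^3


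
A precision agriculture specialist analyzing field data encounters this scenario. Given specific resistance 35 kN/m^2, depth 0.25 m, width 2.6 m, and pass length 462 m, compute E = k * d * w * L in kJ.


E = k * d * w * L
  = 35 * 0.25 * 2.6 * 462
  = 10510.50 kJ


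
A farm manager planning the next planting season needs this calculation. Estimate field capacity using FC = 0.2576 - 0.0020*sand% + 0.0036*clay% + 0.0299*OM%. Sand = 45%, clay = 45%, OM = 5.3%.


FC = 0.2576 - 0.0020*45 + 0.0036*45 + 0.0299*5.3
   = 0.2576 - 0.0900 + 0.1620 + 0.1585
   = 0.4881


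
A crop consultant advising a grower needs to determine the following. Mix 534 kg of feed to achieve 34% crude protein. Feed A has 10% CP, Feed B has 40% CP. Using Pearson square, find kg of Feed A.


parts_A = CP_b - target = 40 - 34 = 6
parts_B = target - CP_a = 34 - 10 = 24
total_parts = 6 + 24 = 30
Feed A = 534 * 6 / 30 = 106.80 kg
Feed B = 534 * 24 / 30 = 427.20 kg

106.80 kg


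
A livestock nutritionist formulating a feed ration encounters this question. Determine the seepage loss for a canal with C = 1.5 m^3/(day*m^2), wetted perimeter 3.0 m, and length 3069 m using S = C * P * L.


S = C * P * L
  = 1.5 * 3.0 * 3069
  = 13810.50 m^3/day


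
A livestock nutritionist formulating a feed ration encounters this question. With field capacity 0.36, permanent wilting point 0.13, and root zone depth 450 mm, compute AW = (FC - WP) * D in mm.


AW = (FC - WP) * D
   = (0.36 - 0.13) * 450
   = 0.23 * 450
   = 103.50 mm


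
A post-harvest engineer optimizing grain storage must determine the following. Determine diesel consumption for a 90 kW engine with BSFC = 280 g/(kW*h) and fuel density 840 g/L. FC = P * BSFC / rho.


FC = P * BSFC / rho_fuel
   = 90 * 280 / 840
   = 25200 / 840
   = 30 L/h


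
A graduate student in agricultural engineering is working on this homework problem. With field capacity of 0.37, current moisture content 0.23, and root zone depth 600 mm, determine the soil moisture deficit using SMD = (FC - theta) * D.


SMD = (FC - theta) * D
    = (0.37 - 0.23) * 600
    = 0.140 * 600
    = 84 mm


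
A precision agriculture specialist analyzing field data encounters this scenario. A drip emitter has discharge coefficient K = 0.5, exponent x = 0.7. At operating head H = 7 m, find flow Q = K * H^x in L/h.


Q = K * H^x
  = 0.5 * 7^0.7
  = 0.5 * 3.9045
  = 1.95 L/h


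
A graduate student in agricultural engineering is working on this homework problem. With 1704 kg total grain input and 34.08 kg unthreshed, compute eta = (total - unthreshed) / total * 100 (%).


eta = (total - unthreshed) / total * 100
    = (1704 - 34.08) / 1704 * 100
    = 1669.92 / 1704 * 100
    = 98%


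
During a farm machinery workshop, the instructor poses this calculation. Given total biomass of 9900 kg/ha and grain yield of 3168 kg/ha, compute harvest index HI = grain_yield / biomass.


HI = grain_yield / biomass
   = 3168 / 9900
   = 0.32


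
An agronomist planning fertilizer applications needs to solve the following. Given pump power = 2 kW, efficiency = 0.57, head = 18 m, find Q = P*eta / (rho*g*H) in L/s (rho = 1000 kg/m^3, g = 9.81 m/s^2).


Q = (P * 1000 * eta) / (rho * g * H)
  = (2 * 1000 * 0.57) / (1000 * 9.81 * 18)
  = 1140 / 176580
  = 0.00646 m^3/s = 6.46 L/s


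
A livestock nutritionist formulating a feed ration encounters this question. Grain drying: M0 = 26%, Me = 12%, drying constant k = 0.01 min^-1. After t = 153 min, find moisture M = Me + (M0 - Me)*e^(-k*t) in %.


M = Me + (M0 - Me) * e^(-k*t)
  = 12 + (26 - 12) * e^(-0.01*153)
  = 12 + 14 * e^(-1.530)
  = 12 + 14 * 0.21654
  = 12 + 3.0315
  = 15.03%


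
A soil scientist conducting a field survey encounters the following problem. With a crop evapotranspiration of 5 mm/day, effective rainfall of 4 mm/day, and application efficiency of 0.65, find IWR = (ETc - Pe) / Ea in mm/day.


IWR = (ETc - Pe) / Ea
    = (5 - 4) / 0.65
    = 1 / 0.65
    = 1.54 mm/day


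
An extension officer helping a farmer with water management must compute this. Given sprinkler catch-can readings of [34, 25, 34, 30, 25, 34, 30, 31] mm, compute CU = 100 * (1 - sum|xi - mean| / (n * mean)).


xbar = 243 / 8 = 30.375
sum|xi - xbar| = 23
CU = 100 * (1 - 23 / (8 * 30.375))
   = 100 * (1 - 0.0947)
   = 90.53%


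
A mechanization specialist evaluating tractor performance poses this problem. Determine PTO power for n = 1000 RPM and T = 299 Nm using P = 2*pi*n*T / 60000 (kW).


P = 2*pi*n*T / 60000
  = 2*pi * 1000 * 299 / 60000
  = 1878672.41 / 60000
  = 31.31 kW


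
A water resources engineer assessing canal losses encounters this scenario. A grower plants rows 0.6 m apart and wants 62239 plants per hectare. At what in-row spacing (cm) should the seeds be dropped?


spacing = 10000 / (row_sp * density)
        = 10000 / (0.6 * 62239)
        = 10000 / 37343.40
        = 0.26778 m = 26.78 cm


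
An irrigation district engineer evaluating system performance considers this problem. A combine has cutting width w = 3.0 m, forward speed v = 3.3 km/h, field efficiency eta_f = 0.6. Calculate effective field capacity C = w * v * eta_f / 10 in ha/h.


C = w * v * eta_f / 10
  = 3.0 * 3.3 * 0.6 / 10
  = 5.94 / 10
  = 0.59 ha/h


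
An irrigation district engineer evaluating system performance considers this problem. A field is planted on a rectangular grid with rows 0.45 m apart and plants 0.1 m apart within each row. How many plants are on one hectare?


D = 10000 / (row_sp * plant_sp)
  = 10000 / (0.45 * 0.1)
  = 10000 / 0.0450
  = 222222.22 plants/ha


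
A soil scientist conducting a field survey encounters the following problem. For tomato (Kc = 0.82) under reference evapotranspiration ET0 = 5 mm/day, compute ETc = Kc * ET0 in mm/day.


ETc = Kc * ET0
    = 0.82 * 5
    = 4.10 mm/day


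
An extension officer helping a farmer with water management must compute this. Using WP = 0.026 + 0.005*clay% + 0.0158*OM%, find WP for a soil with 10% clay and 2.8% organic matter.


WP = 0.026 + 0.005*10 + 0.0158*2.8
   = 0.026 + 0.0500 + 0.0442
   = 0.1202


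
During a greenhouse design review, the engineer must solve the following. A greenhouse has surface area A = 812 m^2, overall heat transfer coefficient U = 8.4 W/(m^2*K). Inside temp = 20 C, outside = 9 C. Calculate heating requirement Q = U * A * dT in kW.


dT = 20 - (9) = 11 K
Q = U * A * dT
  = 8.4 * 812 * 11
  = 75028.80 W = 75.03 kW


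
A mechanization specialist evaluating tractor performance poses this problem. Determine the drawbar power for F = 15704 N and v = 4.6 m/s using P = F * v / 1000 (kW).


P = F * v / 1000
  = 15704 * 4.6 / 1000
  = 72238.40 / 1000
  = 72.24 kW


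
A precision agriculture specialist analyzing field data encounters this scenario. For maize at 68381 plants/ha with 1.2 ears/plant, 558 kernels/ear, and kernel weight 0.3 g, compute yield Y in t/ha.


Y = density * ears * kernels * kw
  = 68381 * 1.2 * 558 * 0.3 g/ha
  = 13736375.28 g/ha
  = 13736.38 kg/ha = 13.74 t/ha


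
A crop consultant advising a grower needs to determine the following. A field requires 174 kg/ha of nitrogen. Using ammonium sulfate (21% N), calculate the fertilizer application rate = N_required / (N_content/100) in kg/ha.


Rate = N_required / (N_content / 100)
     = 174 / (21 / 100)
     = 174 / 0.21
     = 828.57 kg/ha


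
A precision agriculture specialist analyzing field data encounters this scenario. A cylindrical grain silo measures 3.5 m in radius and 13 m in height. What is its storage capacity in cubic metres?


V = pi * r^2 * h
  = pi * 3.5^2 * 13
  = pi * 12.25 * 13
  = 500.30 m^3


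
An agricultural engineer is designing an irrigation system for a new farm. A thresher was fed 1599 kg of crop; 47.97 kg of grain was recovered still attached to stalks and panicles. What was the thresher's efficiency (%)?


eta = (total - unthreshed) / total * 100
    = (1599 - 47.97) / 1599 * 100
    = 1551.03 / 1599 * 100
    = 97%


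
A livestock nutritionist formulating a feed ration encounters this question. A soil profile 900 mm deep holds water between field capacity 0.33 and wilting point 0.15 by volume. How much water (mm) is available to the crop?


AW = (FC - WP) * D
   = (0.33 - 0.15) * 900
   = 0.18 * 900
   = 162 mm


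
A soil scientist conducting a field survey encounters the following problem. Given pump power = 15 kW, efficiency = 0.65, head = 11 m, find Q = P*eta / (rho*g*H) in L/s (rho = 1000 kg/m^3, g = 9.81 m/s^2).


Q = (P * 1000 * eta) / (rho * g * H)
  = (15 * 1000 * 0.65) / (1000 * 9.81 * 11)
  = 9750 / 107910
  = 0.09035 m^3/s = 90.35 L/s


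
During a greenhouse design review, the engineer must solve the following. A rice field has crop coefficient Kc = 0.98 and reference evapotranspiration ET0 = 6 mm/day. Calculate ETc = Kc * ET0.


ETc = Kc * ET0
    = 0.98 * 6
    = 5.88 mm/day


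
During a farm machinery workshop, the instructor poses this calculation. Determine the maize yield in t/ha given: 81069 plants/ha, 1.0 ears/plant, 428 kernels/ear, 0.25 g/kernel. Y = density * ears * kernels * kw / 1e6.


Y = density * ears * kernels * kw
  = 81069 * 1.0 * 428 * 0.25 g/ha
  = 8674383 g/ha
  = 8674.38 kg/ha = 8.67 t/ha
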